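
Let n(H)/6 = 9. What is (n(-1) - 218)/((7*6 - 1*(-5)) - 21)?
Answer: -82/13 ≈ -6.3077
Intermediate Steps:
n(H) = 54 (n(H) = 6*9 = 54)
(n(-1) - 218)/((7*6 - 1*(-5)) - 21) = (54 - 218)/((7*6 - 1*(-5)) - 21) = -164/((42 + 5) - 21) = -164/(47 - 21) = -164/26 = -164*1/26 = -82/13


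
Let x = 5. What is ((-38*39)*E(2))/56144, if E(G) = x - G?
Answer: -2223/28072 ≈ -0.079189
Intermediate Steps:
E(G) = 5 - G
((-38*39)*E(2))/56144 = ((-38*39)*(5 - 1*2))/56144 = -1482*(5 - 2)*(1/56144) = -1482*3*(1/56144) = -4446*1/56144 = -2223/28072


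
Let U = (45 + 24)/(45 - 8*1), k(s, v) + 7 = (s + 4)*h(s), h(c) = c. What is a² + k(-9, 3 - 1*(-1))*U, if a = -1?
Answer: 2659/37 ≈ 71.865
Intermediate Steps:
k(s, v) = -7 + s*(4 + s) (k(s, v) = -7 + (s + 4)*s = -7 + (4 + s)*s = -7 + s*(4 + s))
U = 69/37 (U = 69/(45 - 8) = 69/37 ≈ 1.8649)
a² + k(-9, 3 - 1*(-1))*U = (-1)² + (-7 + (-9)² + 4*(-9))*(69/37) = 1 + (-7 + 81 - 36)*(69/37) = 1 + 38*(69/37) = 1 + 2622/37 = 2659/37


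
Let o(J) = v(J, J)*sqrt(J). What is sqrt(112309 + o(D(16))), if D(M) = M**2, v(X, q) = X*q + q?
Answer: sqrt(1164981) ≈ 1079.3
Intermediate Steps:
v(X, q) = q + X*q
o(J) = J**(3/2)*(1 + J) (o(J) = (J*(1 + J))*sqrt(J) = J**(3/2)*(1 + J))
sqrt(112309 + o(D(16))) = sqrt(112309 + (16**2)**(3/2)*(1 + 16**2)) = sqrt(112309 + 256**(3/2)*(1 + 256)) = sqrt(112309 + 4096*257) = sqrt(112309 + 1052672) = sqrt(1164981)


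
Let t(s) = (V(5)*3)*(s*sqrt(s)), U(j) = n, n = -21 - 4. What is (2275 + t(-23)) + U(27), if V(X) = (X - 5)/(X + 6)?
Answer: 2250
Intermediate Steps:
n = -25
U(j) = -25
V(X) = (-5 + X)/(6 + X)
t(s) = 0 (t(s) = (((-5 + 5)/(6 + 5))*3)*(s*sqrt(s)) = ((0/11)*3)*s**(3/2) = (((1/11)*0)*3)*s**(3/2) = (0*3)*s**(3/2) = 0*s**(3/2) = 0)
(2275 + t(-23)) + U(27) = (2275 + 0) - 25 = 2275 - 25 = 2250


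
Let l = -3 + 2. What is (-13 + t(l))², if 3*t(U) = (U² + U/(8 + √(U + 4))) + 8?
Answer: 3378247/33489 - 3676*√3/33489 ≈ 100.69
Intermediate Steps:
l = -1
t(U) = 8/3 + U²/3 + U/(3*(8 + √(4 + U))) (t(U) = ((U² + U/(8 + √(U + 4))) + 8)/3 = ((U² + U/(8 + √(4 + U))) + 8)/3 = (8 + U² + U/(8 + √(4 + U)))/3 = 8/3 + U²/3 + U/(3*(8 + √(4 + U))))
(-13 + t(l))² = (-13 + (64 - 1 + 8*(-1)² + 8*√(4 - 1) + (-1)²*√(4 - 1))/(3*(8 + √(4 - 1))))² = (-13 + (64 - 1 + 8*1 + 8*√3 + 1*√3)/(3*(8 + √3)))² = (-13 + (64 - 1 + 8 + 8*√3 + √3)/(3*(8 + √3)))² = (-13 + (71 + 9*√3)/(3*(8 + √3)))²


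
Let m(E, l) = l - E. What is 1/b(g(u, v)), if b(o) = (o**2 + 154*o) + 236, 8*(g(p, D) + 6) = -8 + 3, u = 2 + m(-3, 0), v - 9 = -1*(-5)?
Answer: -64/47383 ≈ -0.0013507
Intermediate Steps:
v = 14 (v = 9 - 1*(-5) = 9 + 5 = 14)
u = 5 (u = 2 + (0 - 1*(-3)) = 2 + (0 + 3) = 2 + 3 = 5)
g(p, D) = -53/8 (g(p, D) = -6 + (-8 + 3)/8 = -6 + (1/8)*(-5) = -6 - 5/8 = -53/8)
b(o) = 236 + o**2 + 154*o
1/b(g(u, v)) = 1/(236 + (-53/8)**2 + 154*(-53/8)) = 1/(236 + 2809/64 - 4081/4) = 1/(-47383/64) = -64/47383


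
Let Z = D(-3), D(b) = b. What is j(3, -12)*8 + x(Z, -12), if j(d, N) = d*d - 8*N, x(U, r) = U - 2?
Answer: 835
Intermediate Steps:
Z = -3
x(U, r) = -2 + U
j(d, N) = d² - 8*N
j(3, -12)*8 + x(Z, -12) = (3² - 8*(-12))*8 + (-2 - 3) = (9 + 96)*8 - 5 = 105*8 - 5 = 840 - 5 = 835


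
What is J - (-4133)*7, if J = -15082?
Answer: 13849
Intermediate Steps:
J - (-4133)*7 = -15082 - (-4133)*7 = -15082 - 1*(-28931) = -15082 + 28931 = 13849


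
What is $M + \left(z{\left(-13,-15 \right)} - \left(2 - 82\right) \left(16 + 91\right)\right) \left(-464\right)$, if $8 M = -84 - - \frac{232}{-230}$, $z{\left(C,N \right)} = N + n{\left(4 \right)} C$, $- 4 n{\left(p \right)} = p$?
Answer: $- \frac{456656102}{115} \approx -3.9709 \cdot 10^{6}$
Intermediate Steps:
$n{\left(p \right)} = - \frac{p}{4}$
$z{\left(C,N \right)} = N - C$ ($z{\left(C,N \right)} = N + \left(- \frac{1}{4}\right) 4 C = N - C$)
$M = - \frac{1222}{115}$ ($M = \frac{-84 - - \frac{232}{-230}}{8} = \frac{-84 - \left(-232\right) \left(- \frac{1}{230}\right)}{8} = \frac{-84 - \frac{116}{115}}{8} = \frac{1}{8} \left(- \frac{9776}{115}\right) = - \frac{1222}{115} \approx -10.626$)
$M + \left(z{\left(-13,-15 \right)} - \left(2 - 82\right) \left(16 + 91\right)\right) \left(-464\right) = - \frac{1222}{115} + \left(\left(-15 - -13\right) - \left(2 - 82\right) \left(16 + 91\right)\right) \left(-464\right) = - \frac{1222}{115} + \left(\left(-15 + 13\right) - \left(-80\right) 107\right) \left(-464\right) = - \frac{1222}{115} + \left(-2 - -8560\right) \left(-464\right) = - \frac{1222}{115} + \left(-2 + 8560\right) \left(-464\right) = - \frac{1222}{115} + 8558 \left(-464\right) = - \frac{1222}{115} - 3970912 = - \frac{456656102}{115}$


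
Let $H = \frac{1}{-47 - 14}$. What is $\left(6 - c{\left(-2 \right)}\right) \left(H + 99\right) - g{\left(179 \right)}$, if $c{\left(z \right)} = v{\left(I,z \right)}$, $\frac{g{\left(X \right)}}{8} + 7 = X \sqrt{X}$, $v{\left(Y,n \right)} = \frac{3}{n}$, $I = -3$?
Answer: $\frac{48701}{61} - 1432 \sqrt{179} \approx -18360.0$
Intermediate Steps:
$g{\left(X \right)} = -56 + 8 X^{\frac{3}{2}}$ ($g{\left(X \right)} = -56 + 8 X \sqrt{X} = -56 + 8 X^{\frac{3}{2}}$)
$c{\left(z \right)} = \frac{3}{z}$
$H = - \frac{1}{61}$ ($H = \frac{1}{-61} = - \frac{1}{61} \approx -0.016393$)
$\left(6 - c{\left(-2 \right)}\right) \left(H + 99\right) - g{\left(179 \right)} = \left(6 - \frac{3}{-2}\right) \left(- \frac{1}{61} + 99\right) - \left(-56 + 8 \cdot 179^{\frac{3}{2}}\right) = \left(6 - 3 \left(- \frac{1}{2}\right)\right) \frac{6038}{61} - \left(-56 + 8 \cdot 179 \sqrt{179}\right) = \left(6 - - \frac{3}{2}\right) \frac{6038}{61} - \left(-56 + 1432 \sqrt{179}\right) = \left(6 + \frac{3}{2}\right) \frac{6038}{61} + \left(56 - 1432 \sqrt{179}\right) = \frac{15}{2} \cdot \frac{6038}{61} + \left(56 - 1432 \sqrt{179}\right) = \frac{45285}{61} + \left(56 - 1432 \sqrt{179}\right) = \frac{48701}{61} - 1432 \sqrt{179}$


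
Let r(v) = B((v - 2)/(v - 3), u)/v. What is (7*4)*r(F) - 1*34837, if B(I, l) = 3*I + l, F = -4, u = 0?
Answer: -34855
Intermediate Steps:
B(I, l) = l + 3*I
r(v) = 3*(-2 + v)/(v*(-3 + v)) (r(v) = (0 + 3*((v - 2)/(v - 3)))/v = (0 + 3*((-2 + v)/(-3 + v)))/v = (0 + 3*(-2 + v)/(-3 + v))/v = (3*(-2 + v)/(-3 + v))/v = 3*(-2 + v)/(v*(-3 + v)))
(7*4)*r(F) - 1*34837 = (7*4)*(3*(-2 - 4)/(-4*(-3 - 4))) - 1*34837 = 28*(3*(-1/4)*(-6)/(-7)) - 34837 = 28*(3*(-1/4)*(-1/7)*(-6)) - 34837 = 28*(-9/14) - 34837 = -18 - 34837 = -34855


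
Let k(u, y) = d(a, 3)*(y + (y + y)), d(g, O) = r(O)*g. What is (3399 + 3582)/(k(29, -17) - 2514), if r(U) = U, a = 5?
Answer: -2327/1093 ≈ -2.1290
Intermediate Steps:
d(g, O) = O*g
k(u, y) = 45*y (k(u, y) = (3*5)*(y + (y + y)) = 15*(y + 2*y) = 15*(3*y) = 45*y)
(3399 + 3582)/(k(29, -17) - 2514) = (3399 + 3582)/(45*(-17) - 2514) = 6981/(-765 - 2514) = 6981/(-3279) = 6981*(-1/3279) = -2327/1093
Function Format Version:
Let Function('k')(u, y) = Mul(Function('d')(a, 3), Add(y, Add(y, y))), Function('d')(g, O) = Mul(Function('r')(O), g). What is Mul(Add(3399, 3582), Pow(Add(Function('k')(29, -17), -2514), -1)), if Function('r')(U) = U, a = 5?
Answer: Rational(-2327, 1093) ≈ -2.1290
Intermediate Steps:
Function('d')(g, O) = Mul(O, g)
Function('k')(u, y) = Mul(45, y) (Function('k')(u, y) = Mul(Mul(3, 5), Add(y, Add(y, y))) = Mul(15, Add(y, Mul(2, y))) = Mul(15, Mul(3, y)) = Mul(45, y))
Mul(Add(3399, 3582), Pow(Add(Function('k')(29, -17), -2514), -1)) = Mul(Add(3399, 3582), Pow(Add(Mul(45, -17), -2514), -1)) = Mul(6981, Pow(Add(-765, -2514), -1)) = Mul(6981, Pow(-3279, -1)) = Mul(6981, Rational(-1, 3279)) = Rational(-2327, 1093)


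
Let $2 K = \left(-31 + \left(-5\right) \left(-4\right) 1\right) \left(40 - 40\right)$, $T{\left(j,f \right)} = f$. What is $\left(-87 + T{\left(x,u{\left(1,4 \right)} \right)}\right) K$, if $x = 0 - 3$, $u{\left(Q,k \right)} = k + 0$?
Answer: $0$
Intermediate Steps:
$u{\left(Q,k \right)} = k$
$x = -3$ ($x = 0 - 3 = -3$)
$K = 0$ ($K = \frac{\left(-31 + \left(-5\right) \left(-4\right) 1\right) \left(40 - 40\right)}{2} = \frac{\left(-31 + 20 \cdot 1\right) 0}{2} = \frac{\left(-31 + 20\right) 0}{2} = \frac{\left(-11\right) 0}{2} = \frac{1}{2} \cdot 0 = 0$)
$\left(-87 + T{\left(x,u{\left(1,4 \right)} \right)}\right) K = \left(-87 + 4\right) 0 = \left(-83\right) 0 = 0$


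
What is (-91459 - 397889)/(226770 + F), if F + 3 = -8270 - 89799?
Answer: -244674/64349 ≈ -3.8023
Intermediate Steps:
F = -98072 (F = -3 + (-8270 - 89799) = -3 - 98069 = -98072)
(-91459 - 397889)/(226770 + F) = (-91459 - 397889)/(226770 - 98072) = -489348/128698 = -489348*1/128698 = -244674/64349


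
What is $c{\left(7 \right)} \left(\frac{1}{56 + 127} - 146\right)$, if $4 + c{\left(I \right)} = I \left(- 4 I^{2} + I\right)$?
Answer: $\frac{35453459}{183} \approx 1.9373 \cdot 10^{5}$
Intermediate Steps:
$c{\left(I \right)} = -4 + I \left(I - 4 I^{2}\right)$ ($c{\left(I \right)} = -4 + I \left(- 4 I^{2} + I\right) = -4 + I \left(I - 4 I^{2}\right)$)
$c{\left(7 \right)} \left(\frac{1}{56 + 127} - 146\right) = \left(-4 + 7^{2} - 4 \cdot 7^{3}\right) \left(\frac{1}{56 + 127} - 146\right) = \left(-4 + 49 - 1372\right) \left(\frac{1}{183} - 146\right) = \left(-1327\right) \left(- \frac{26717}{183}\right) = \frac{35453459}{183}$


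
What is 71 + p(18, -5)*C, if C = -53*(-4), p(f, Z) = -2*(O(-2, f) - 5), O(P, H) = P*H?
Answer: 17455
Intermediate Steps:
O(P, H) = H*P
p(f, Z) = 10 + 4*f (p(f, Z) = -2*(f*(-2) - 5) = -2*(-2*f - 5) = -2*(-5 - 2*f) = 10 + 4*f)
C = 212
71 + p(18, -5)*C = 71 + (10 + 4*18)*212 = 71 + (10 + 72)*212 = 71 + 82*212 = 71 + 17384 = 17455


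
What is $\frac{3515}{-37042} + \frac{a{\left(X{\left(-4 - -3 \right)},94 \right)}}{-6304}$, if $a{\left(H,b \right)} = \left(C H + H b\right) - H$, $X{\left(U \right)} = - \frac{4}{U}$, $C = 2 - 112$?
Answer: $- \frac{2454963}{29189096} \approx -0.084105$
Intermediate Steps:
$C = -110$ ($C = 2 - 112 = -110$)
$a{\left(H,b \right)} = - 111 H + H b$ ($a{\left(H,b \right)} = \left(- 110 H + H b\right) - H = - 111 H + H b$)
$\frac{3515}{-37042} + \frac{a{\left(X{\left(-4 - -3 \right)},94 \right)}}{-6304} = \frac{3515}{-37042} + \frac{- \frac{4}{-4 - -3} \left(-111 + 94\right)}{-6304} = 3515 \left(- \frac{1}{37042}\right) + - \frac{4}{-4 + 3} \left(-17\right) \left(- \frac{1}{6304}\right) = - \frac{3515}{37042} + - \frac{4}{-1} \left(-17\right) \left(- \frac{1}{6304}\right) = - \frac{3515}{37042} + \left(-4\right) \left(-1\right) \left(-17\right) \left(- \frac{1}{6304}\right) = - \frac{3515}{37042} + 4 \left(-17\right) \left(- \frac{1}{6304}\right) = - \frac{3515}{37042} - - \frac{17}{1576} = - \frac{3515}{37042} + \frac{17}{1576} = - \frac{2454963}{29189096}$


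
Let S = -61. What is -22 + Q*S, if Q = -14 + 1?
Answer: 771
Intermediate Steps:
Q = -13
-22 + Q*S = -22 - 13*(-61) = -22 + 793 = 771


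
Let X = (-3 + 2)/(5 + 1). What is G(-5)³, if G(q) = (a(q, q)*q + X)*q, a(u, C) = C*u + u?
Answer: 27135225125/216 ≈ 1.2563e+8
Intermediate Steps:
a(u, C) = u + C*u
X = -⅙ (X = -1/6 = -1*⅙ = -⅙ ≈ -0.16667)
G(q) = q*(-⅙ + q²*(1 + q)) (G(q) = ((q*(1 + q))*q - ⅙)*q = (q²*(1 + q) - ⅙)*q = (-⅙ + q²*(1 + q))*q = q*(-⅙ + q²*(1 + q)))
G(-5)³ = ((-5)³ + (-5)⁴ - ⅙*(-5))³ = (-125 + 625 + ⅚)³ = (3005/6)³ = 27135225125/216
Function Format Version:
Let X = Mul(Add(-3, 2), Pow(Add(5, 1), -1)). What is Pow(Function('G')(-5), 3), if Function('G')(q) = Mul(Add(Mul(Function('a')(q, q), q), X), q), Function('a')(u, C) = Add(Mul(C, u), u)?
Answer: Rational(27135225125, 216) ≈ 1.2563e+8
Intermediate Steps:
Function('a')(u, C) = Add(u, Mul(C, u))
X = Rational(-1, 6) (X = Mul(-1, Pow(6, -1)) = Mul(-1, Rational(1, 6)) = Rational(-1, 6) ≈ -0.16667)
Function('G')(q) = Mul(q, Add(Rational(-1, 6), Mul(Pow(q, 2), Add(1, q)))) (Function('G')(q) = Mul(Add(Mul(Mul(q, Add(1, q)), q), Rational(-1, 6)), q) = Mul(Add(Mul(Pow(q, 2), Add(1, q)), Rational(-1, 6)), q) = Mul(Add(Rational(-1, 6), Mul(Pow(q, 2), Add(1, q))), q) = Mul(q, Add(Rational(-1, 6), Mul(Pow(q, 2), Add(1, q)))))
Pow(Function('G')(-5), 3) = Pow(Add(Pow(-5, 3), Pow(-5, 4), Mul(Rational(-1, 6), -5)), 3) = Pow(Add(-125, 625, Rational(5, 6)), 3) = Pow(Rational(3005, 6), 3) = Rational(27135225125, 216)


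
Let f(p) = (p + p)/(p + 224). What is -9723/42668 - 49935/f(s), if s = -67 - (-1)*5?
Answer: 86290075077/1322708 ≈ 65237.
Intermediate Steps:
s = -62 (s = -67 - 1*(-5) = -67 + 5 = -62)
f(p) = 2*p/(224 + p) (f(p) = (2*p)/(224 + p) = 2*p/(224 + p))
-9723/42668 - 49935/f(s) = -9723/42668 - 49935/(2*(-62)/(224 - 62)) = -9723*1/42668 - 49935/(2*(-62)/162) = -9723/42668 - 49935/(2*(-62)*(1/162)) = -9723/42668 - 49935/(-62/81) = -9723/42668 - 49935*(-81/62) = -9723/42668 + 4044735/62 = 86290075077/1322708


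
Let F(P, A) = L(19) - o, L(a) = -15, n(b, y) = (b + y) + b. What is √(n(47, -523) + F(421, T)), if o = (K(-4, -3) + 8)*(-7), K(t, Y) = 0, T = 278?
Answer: 2*I*√97 ≈ 19.698*I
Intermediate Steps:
n(b, y) = y + 2*b
o = -56 (o = (0 + 8)*(-7) = 8*(-7) = -56)
F(P, A) = 41 (F(P, A) = -15 - 1*(-56) = -15 + 56 = 41)
√(n(47, -523) + F(421, T)) = √((-523 + 2*47) + 41) = √((-523 + 94) + 41) = √(-429 + 41) = √(-388) = 2*I*√97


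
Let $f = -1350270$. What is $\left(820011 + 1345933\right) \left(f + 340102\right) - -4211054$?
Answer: $-2187963107538$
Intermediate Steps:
$\left(820011 + 1345933\right) \left(f + 340102\right) - -4211054 = \left(820011 + 1345933\right) \left(-1350270 + 340102\right) - -4211054 = 2165944 \left(-1010168\right) + 4211054 = -2187967318592 + 4211054 = -2187963107538$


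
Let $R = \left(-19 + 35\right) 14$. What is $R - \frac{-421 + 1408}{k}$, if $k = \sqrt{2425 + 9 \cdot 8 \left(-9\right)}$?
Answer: $224 - \frac{987 \sqrt{1777}}{1777} \approx 200.59$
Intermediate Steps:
$k = \sqrt{1777}$ ($k = \sqrt{2425 + 72 \left(-9\right)} = \sqrt{2425 - 648} = \sqrt{1777} \approx 42.154$)
$R = 224$ ($R = 16 \cdot 14 = 224$)
$R - \frac{-421 + 1408}{k} = 224 - \frac{-421 + 1408}{\sqrt{1777}} = 224 - 987 \frac{\sqrt{1777}}{1777} = 224 - \frac{987 \sqrt{1777}}{1777}$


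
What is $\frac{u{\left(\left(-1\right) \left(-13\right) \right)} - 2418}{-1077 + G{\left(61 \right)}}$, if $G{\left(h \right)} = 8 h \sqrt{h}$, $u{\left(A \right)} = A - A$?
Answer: $- \frac{2604186}{13366855} - \frac{1179984 \sqrt{61}}{13366855} \approx -0.88429$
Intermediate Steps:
$u{\left(A \right)} = 0$
$G{\left(h \right)} = 8 h^{\frac{3}{2}}$
$\frac{u{\left(\left(-1\right) \left(-13\right) \right)} - 2418}{-1077 + G{\left(61 \right)}} = \frac{0 - 2418}{-1077 + 8 \cdot 61^{\frac{3}{2}}} = - \frac{2418}{-1077 + 8 \cdot 61 \sqrt{61}} = - \frac{2418}{-1077 + 488 \sqrt{61}}$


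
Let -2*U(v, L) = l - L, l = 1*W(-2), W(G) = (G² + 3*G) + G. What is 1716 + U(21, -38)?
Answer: 1699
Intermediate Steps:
W(G) = G² + 4*G
l = -4 (l = 1*(-2*(4 - 2)) = 1*(-2*2) = 1*(-4) = -4)
U(v, L) = 2 + L/2 (U(v, L) = -(-4 - L)/2 = 2 + L/2)
1716 + U(21, -38) = 1716 + (2 + (½)*(-38)) = 1716 + (2 - 19) = 1716 - 17 = 1699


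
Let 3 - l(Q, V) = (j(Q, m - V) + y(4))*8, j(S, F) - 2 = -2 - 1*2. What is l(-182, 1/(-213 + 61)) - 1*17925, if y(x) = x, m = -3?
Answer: -17938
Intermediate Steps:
j(S, F) = -2 (j(S, F) = 2 + (-2 - 1*2) = 2 + (-2 - 2) = 2 - 4 = -2)
l(Q, V) = -13 (l(Q, V) = 3 - (-2 + 4)*8 = 3 - 2*8 = 3 - 1*16 = 3 - 16 = -13)
l(-182, 1/(-213 + 61)) - 1*17925 = -13 - 1*17925 = -13 - 17925 = -17938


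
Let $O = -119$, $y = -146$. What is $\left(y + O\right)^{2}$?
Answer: $70225$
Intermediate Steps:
$\left(y + O\right)^{2} = \left(-146 - 119\right)^{2} = \left(-265\right)^{2} = 70225$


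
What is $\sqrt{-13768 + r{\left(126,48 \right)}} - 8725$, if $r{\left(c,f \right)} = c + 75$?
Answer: $-8725 + i \sqrt{13567} \approx -8725.0 + 116.48 i$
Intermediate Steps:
$r{\left(c,f \right)} = 75 + c$
$\sqrt{-13768 + r{\left(126,48 \right)}} - 8725 = \sqrt{-13768 + \left(75 + 126\right)} - 8725 = \sqrt{-13768 + 201} - 8725 = \sqrt{-13567} - 8725 = i \sqrt{13567} - 8725 = -8725 + i \sqrt{13567}$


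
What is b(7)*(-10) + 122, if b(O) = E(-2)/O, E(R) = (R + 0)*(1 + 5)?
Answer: 974/7 ≈ 139.14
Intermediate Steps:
E(R) = 6*R (E(R) = R*6 = 6*R)
b(O) = -12/O (b(O) = (6*(-2))/O = -12/O)
b(7)*(-10) + 122 = -12/7*(-10) + 122 = 120/7 + 122 = 974/7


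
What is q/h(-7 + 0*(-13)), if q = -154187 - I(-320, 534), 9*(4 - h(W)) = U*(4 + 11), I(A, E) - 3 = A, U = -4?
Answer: -230805/16 ≈ -14425.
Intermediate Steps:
I(A, E) = 3 + A
h(W) = 32/3 (h(W) = 4 - (-4)*(4 + 11)/9 = 4 - (-4)*15/9 = 4 - ⅑*(-60) = 4 + 20/3 = 32/3)
q = -153870 (q = -154187 - (3 - 320) = -154187 - 1*(-317) = -154187 + 317 = -153870)
q/h(-7 + 0*(-13)) = -153870/32/3 = -153870*3/32 = -230805/16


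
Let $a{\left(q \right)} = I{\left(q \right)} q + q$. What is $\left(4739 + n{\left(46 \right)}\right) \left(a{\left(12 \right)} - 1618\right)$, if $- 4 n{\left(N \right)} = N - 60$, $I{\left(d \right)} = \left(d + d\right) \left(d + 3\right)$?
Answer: $12871145$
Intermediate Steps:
$I{\left(d \right)} = 2 d \left(3 + d\right)$
$n{\left(N \right)} = 15 - \frac{N}{4}$ ($n{\left(N \right)} = - \frac{N - 60}{4} = - \frac{-60 + N}{4} = 15 - \frac{N}{4}$)
$a{\left(q \right)} = q + 2 q^{2} \left(3 + q\right)$ ($a{\left(q \right)} = 2 q \left(3 + q\right) q + q = 2 q^{2} \left(3 + q\right) + q = q + 2 q^{2} \left(3 + q\right)$)
$\left(4739 + n{\left(46 \right)}\right) \left(a{\left(12 \right)} - 1618\right) = \left(4739 + \left(15 - \frac{23}{2}\right)\right) \left(12 \left(1 + 2 \cdot 12 \left(3 + 12\right)\right) - 1618\right) = \left(4739 + \left(15 - \frac{23}{2}\right)\right) \left(12 \left(1 + 2 \cdot 12 \cdot 15\right) - 1618\right) = \left(4739 + \frac{7}{2}\right) \left(12 \left(1 + 360\right) - 1618\right) = \frac{9485 \left(12 \cdot 361 - 1618\right)}{2} = \frac{9485 \left(4332 - 1618\right)}{2} = \frac{9485}{2} \cdot 2714 = 12871145$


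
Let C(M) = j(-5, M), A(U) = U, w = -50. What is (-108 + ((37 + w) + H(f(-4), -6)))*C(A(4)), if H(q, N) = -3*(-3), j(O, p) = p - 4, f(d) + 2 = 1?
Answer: 0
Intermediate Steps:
f(d) = -1 (f(d) = -2 + 1 = -1)
j(O, p) = -4 + p
H(q, N) = 9
C(M) = -4 + M
(-108 + ((37 + w) + H(f(-4), -6)))*C(A(4)) = (-108 + ((37 - 50) + 9))*(-4 + 4) = (-108 + (-13 + 9))*0 = (-108 - 4)*0 = -112*0 = 0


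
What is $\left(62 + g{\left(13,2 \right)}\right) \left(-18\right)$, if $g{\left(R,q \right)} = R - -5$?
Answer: $-1440$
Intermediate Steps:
$g{\left(R,q \right)} = 5 + R$ ($g{\left(R,q \right)} = R + 5 = 5 + R$)
$\left(62 + g{\left(13,2 \right)}\right) \left(-18\right) = \left(62 + \left(5 + 13\right)\right) \left(-18\right) = \left(62 + 18\right) \left(-18\right) = 80 \left(-18\right) = -1440$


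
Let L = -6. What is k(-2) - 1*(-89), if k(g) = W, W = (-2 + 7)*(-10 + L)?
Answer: 9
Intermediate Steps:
W = -80 (W = (-2 + 7)*(-10 - 6) = 5*(-16) = -80)
k(g) = -80
k(-2) - 1*(-89) = -80 - 1*(-89) = -80 + 89 = 9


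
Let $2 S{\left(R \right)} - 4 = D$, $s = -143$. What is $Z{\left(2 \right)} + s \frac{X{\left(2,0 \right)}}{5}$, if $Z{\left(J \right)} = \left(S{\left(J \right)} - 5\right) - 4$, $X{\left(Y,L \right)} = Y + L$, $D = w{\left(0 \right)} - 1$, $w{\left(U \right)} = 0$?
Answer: $- \frac{647}{10} \approx -64.7$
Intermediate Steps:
$D = -1$ ($D = 0 - 1 = -1$)
$S{\left(R \right)} = \frac{3}{2}$ ($S{\left(R \right)} = 2 + \frac{1}{2} \left(-1\right) = 2 - \frac{1}{2} = \frac{3}{2}$)
$X{\left(Y,L \right)} = L + Y$
$Z{\left(J \right)} = - \frac{15}{2}$ ($Z{\left(J \right)} = \left(\frac{3}{2} - 5\right) - 4 = - \frac{7}{2} - 4 = - \frac{15}{2}$)
$Z{\left(2 \right)} + s \frac{X{\left(2,0 \right)}}{5} = - \frac{15}{2} - 143 \frac{0 + 2}{5} = - \frac{15}{2} - 143 \cdot 2 \cdot \frac{1}{5} = - \frac{15}{2} - \frac{286}{5} = - \frac{647}{10}$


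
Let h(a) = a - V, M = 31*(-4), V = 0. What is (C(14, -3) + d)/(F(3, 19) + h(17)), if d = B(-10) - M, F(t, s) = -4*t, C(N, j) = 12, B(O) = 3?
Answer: 139/5 ≈ 27.800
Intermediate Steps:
M = -124
d = 127 (d = 3 - 1*(-124) = 3 + 124 = 127)
h(a) = a (h(a) = a - 1*0 = a + 0 = a)
(C(14, -3) + d)/(F(3, 19) + h(17)) = (12 + 127)/(-4*3 + 17) = 139/(-12 + 17) = 139/5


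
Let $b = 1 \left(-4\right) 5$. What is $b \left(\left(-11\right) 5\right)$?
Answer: $1100$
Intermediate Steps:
$b = -20$ ($b = \left(-4\right) 5 = -20$)
$b \left(\left(-11\right) 5\right) = - 20 \left(\left(-11\right) 5\right) = \left(-20\right) \left(-55\right) = 1100$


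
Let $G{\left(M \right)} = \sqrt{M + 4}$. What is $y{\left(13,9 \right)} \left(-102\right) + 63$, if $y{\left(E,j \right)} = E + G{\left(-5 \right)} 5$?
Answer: $-1263 - 510 i \approx -1263.0 - 510.0 i$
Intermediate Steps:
$G{\left(M \right)} = \sqrt{4 + M}$
$y{\left(E,j \right)} = E + 5 i$ ($y{\left(E,j \right)} = E + \sqrt{4 - 5} \cdot 5 = E + \sqrt{-1} \cdot 5 = E + i 5 = E + 5 i$)
$y{\left(13,9 \right)} \left(-102\right) + 63 = \left(13 + 5 i\right) \left(-102\right) + 63 = \left(-1326 - 510 i\right) + 63 = -1263 - 510 i$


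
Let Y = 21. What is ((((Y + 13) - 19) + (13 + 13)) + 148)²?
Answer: 35721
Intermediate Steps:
((((Y + 13) - 19) + (13 + 13)) + 148)² = ((((21 + 13) - 19) + (13 + 13)) + 148)² = (((34 - 19) + 26) + 148)² = ((15 + 26) + 148)² = (41 + 148)² = 189² = 35721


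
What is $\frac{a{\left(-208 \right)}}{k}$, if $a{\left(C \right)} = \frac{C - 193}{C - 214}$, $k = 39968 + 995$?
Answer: $\frac{401}{17286386} \approx 2.3197 \cdot 10^{-5}$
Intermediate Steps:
$k = 40963$
$a{\left(C \right)} = \frac{-193 + C}{-214 + C}$
$\frac{a{\left(-208 \right)}}{k} = \frac{\frac{1}{-214 - 208} \left(-193 - 208\right)}{40963} = \frac{1}{-422} \left(-401\right) \frac{1}{40963} = \left(- \frac{1}{422}\right) \left(-401\right) \frac{1}{40963} = \frac{401}{422} \cdot \frac{1}{40963} = \frac{401}{17286386}$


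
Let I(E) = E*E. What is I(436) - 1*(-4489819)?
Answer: 4679915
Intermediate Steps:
I(E) = E²
I(436) - 1*(-4489819) = 436² - 1*(-4489819) = 190096 + 4489819 = 4679915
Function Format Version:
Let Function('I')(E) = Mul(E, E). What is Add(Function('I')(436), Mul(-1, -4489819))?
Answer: 4679915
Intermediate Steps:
Function('I')(E) = Pow(E, 2)
Add(Function('I')(436), Mul(-1, -4489819)) = Add(Pow(436, 2), Mul(-1, -4489819)) = Add(190096, 4489819) = 4679915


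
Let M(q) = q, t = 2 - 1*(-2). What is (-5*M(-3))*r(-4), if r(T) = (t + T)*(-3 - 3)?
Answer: 0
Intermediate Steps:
t = 4 (t = 2 + 2 = 4)
r(T) = -24 - 6*T (r(T) = (4 + T)*(-3 - 3) = (4 + T)*(-6) = -24 - 6*T)
(-5*M(-3))*r(-4) = (-5*(-3))*(-24 - 6*(-4)) = 15*(-24 + 24) = 15*0 = 0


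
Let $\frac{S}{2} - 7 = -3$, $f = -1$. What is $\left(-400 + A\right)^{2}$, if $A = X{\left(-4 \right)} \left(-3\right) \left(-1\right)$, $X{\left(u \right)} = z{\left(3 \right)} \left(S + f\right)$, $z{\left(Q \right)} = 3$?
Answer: $113569$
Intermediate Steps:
$S = 8$ ($S = 14 + 2 \left(-3\right) = 14 - 6 = 8$)
$X{\left(u \right)} = 21$ ($X{\left(u \right)} = 3 \left(8 - 1\right) = 3 \cdot 7 = 21$)
$A = 63$ ($A = 21 \left(-3\right) \left(-1\right) = \left(-63\right) \left(-1\right) = 63$)
$\left(-400 + A\right)^{2} = \left(-400 + 63\right)^{2} = \left(-337\right)^{2} = 113569$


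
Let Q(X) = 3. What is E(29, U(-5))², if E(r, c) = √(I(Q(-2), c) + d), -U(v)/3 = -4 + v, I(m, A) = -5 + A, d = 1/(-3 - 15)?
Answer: 395/18 ≈ 21.944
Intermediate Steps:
d = -1/18 (d = 1/(-18) = -1/18 ≈ -0.055556)
U(v) = 12 - 3*v (U(v) = -3*(-4 + v) = 12 - 3*v)
E(r, c) = √(-91/18 + c) (E(r, c) = √((-5 + c) - 1/18) = √(-91/18 + c))
E(29, U(-5))² = (√(-182 + 36*(12 - 3*(-5)))/6)² = (√(-182 + 36*(12 + 15))/6)² = (√(-182 + 36*27)/6)² = (√(-182 + 972)/6)² = (√790/6)² = 395/18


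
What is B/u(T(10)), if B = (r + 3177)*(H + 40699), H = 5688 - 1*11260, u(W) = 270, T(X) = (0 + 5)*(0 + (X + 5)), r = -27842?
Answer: -6417833/2 ≈ -3.2089e+6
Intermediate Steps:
T(X) = 25 + 5*X (T(X) = 5*(0 + (5 + X)) = 5*(5 + X) = 25 + 5*X)
H = -5572 (H = 5688 - 11260 = -5572)
B = -866407455 (B = (-27842 + 3177)*(-5572 + 40699) = -24665*35127 = -866407455)
B/u(T(10)) = -866407455/270 = -866407455*1/270 = -6417833/2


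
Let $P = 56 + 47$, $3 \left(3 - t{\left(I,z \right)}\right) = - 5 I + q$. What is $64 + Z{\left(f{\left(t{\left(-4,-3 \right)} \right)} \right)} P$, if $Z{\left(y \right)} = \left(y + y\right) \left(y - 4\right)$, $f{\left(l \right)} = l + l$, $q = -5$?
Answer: $6656$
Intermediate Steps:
$t{\left(I,z \right)} = \frac{14}{3} + \frac{5 I}{3}$ ($t{\left(I,z \right)} = 3 - \frac{- 5 I - 5}{3} = 3 - \frac{-5 - 5 I}{3} = 3 + \left(\frac{5}{3} + \frac{5 I}{3}\right) = \frac{14}{3} + \frac{5 I}{3}$)
$f{\left(l \right)} = 2 l$
$Z{\left(y \right)} = 2 y \left(-4 + y\right)$
$P = 103$
$64 + Z{\left(f{\left(t{\left(-4,-3 \right)} \right)} \right)} P = 64 + 2 \cdot 2 \left(\frac{14}{3} + \frac{5}{3} \left(-4\right)\right) \left(-4 + 2 \left(\frac{14}{3} + \frac{5}{3} \left(-4\right)\right)\right) 103 = 64 + 2 \cdot 2 \left(\frac{14}{3} - \frac{20}{3}\right) \left(-4 + 2 \left(\frac{14}{3} - \frac{20}{3}\right)\right) 103 = 64 + 2 \cdot 2 \left(-2\right) \left(-4 + 2 \left(-2\right)\right) 103 = 64 + 2 \left(-4\right) \left(-4 - 4\right) 103 = 64 + 2 \left(-4\right) \left(-8\right) 103 = 64 + 64 \cdot 103 = 64 + 6592 = 6656$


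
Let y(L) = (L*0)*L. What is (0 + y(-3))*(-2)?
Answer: 0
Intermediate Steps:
y(L) = 0 (y(L) = 0*L = 0)
(0 + y(-3))*(-2) = (0 + 0)*(-2) = 0*(-2) = 0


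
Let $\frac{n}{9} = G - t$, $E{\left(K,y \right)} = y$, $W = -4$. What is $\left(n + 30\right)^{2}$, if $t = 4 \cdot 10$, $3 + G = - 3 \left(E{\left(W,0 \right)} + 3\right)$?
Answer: $191844$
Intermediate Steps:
$G = -12$ ($G = -3 - 3 \left(0 + 3\right) = -3 - 9 = -12$)
$t = 40$
$n = -468$ ($n = 9 \left(-12 - 40\right) = 9 \left(-52\right) = -468$)
$\left(n + 30\right)^{2} = \left(-468 + 30\right)^{2} = \left(-438\right)^{2} = 191844$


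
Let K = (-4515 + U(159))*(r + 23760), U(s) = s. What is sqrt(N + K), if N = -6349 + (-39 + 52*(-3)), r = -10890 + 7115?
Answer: 2*I*sqrt(21765301) ≈ 9330.7*I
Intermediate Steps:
r = -3775
N = -6544 (N = -6349 + (-39 - 156) = -6349 - 195 = -6544)
K = -87054660 (K = (-4515 + 159)*(-3775 + 23760) = -4356*19985 = -87054660)
sqrt(N + K) = sqrt(-6544 - 87054660) = sqrt(-87061204) = 2*I*sqrt(21765301)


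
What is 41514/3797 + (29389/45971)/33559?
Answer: 64045452704579/5857786775833 ≈ 10.933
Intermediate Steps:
41514/3797 + (29389/45971)/33559 = 41514*(1/3797) + (29389*(1/45971))*(1/33559) = 41514/3797 + (29389/45971)*(1/33559) = 41514/3797 + 29389/1542740789 = 64045452704579/5857786775833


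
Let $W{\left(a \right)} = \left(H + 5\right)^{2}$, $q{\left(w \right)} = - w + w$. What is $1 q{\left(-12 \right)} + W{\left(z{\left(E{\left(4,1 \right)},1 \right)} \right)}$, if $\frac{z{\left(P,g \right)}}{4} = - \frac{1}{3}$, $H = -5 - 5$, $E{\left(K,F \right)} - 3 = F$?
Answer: $25$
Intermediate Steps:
$E{\left(K,F \right)} = 3 + F$
$q{\left(w \right)} = 0$
$H = -10$ ($H = -5 - 5 = -10$)
$z{\left(P,g \right)} = - \frac{4}{3}$ ($z{\left(P,g \right)} = 4 \left(- \frac{1}{3}\right) = - \frac{4}{3}$)
$W{\left(a \right)} = 25$ ($W{\left(a \right)} = \left(-10 + 5\right)^{2} = \left(-5\right)^{2} = 25$)
$1 q{\left(-12 \right)} + W{\left(z{\left(E{\left(4,1 \right)},1 \right)} \right)} = 1 \cdot 0 + 25 = 0 + 25 = 25$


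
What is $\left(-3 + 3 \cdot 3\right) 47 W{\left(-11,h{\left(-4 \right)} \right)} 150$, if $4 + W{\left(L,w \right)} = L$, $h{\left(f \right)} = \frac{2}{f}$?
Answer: $-634500$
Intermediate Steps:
$W{\left(L,w \right)} = -4 + L$
$\left(-3 + 3 \cdot 3\right) 47 W{\left(-11,h{\left(-4 \right)} \right)} 150 = \left(-3 + 3 \cdot 3\right) 47 \left(-4 - 11\right) 150 = \left(-3 + 9\right) 47 \left(-15\right) 150 = 6 \cdot 47 \left(-15\right) 150 = 282 \left(-15\right) 150 = \left(-4230\right) 150 = -634500$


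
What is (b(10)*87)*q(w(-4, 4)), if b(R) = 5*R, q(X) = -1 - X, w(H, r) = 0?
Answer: -4350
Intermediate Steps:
(b(10)*87)*q(w(-4, 4)) = ((5*10)*87)*(-1 - 1*0) = (50*87)*(-1 + 0) = 4350*(-1) = -4350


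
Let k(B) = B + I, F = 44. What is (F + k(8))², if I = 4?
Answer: 3136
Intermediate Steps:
k(B) = 4 + B (k(B) = B + 4 = 4 + B)
(F + k(8))² = (44 + (4 + 8))² = (44 + 12)² = 56² = 3136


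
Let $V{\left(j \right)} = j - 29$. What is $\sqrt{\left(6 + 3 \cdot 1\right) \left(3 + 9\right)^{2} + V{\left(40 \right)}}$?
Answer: $\sqrt{1307} \approx 36.152$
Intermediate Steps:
$V{\left(j \right)} = -29 + j$ ($V{\left(j \right)} = j - 29 = -29 + j$)
$\sqrt{\left(6 + 3 \cdot 1\right) \left(3 + 9\right)^{2} + V{\left(40 \right)}} = \sqrt{\left(6 + 3 \cdot 1\right) \left(3 + 9\right)^{2} + \left(-29 + 40\right)} = \sqrt{\left(6 + 3\right) 12^{2} + 11} = \sqrt{9 \cdot 144 + 11} = \sqrt{1296 + 11} = \sqrt{1307}$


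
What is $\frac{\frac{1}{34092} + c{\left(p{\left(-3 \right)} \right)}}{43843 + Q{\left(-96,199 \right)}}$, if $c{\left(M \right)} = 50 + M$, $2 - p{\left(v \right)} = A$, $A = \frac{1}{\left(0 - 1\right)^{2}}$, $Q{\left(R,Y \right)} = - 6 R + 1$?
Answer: $\frac{1738693}{1514366640} \approx 0.0011481$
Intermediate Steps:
$Q{\left(R,Y \right)} = 1 - 6 R$
$A = 1$ ($A = \frac{1}{\left(-1\right)^{2}} = 1^{-1} = 1$)
$p{\left(v \right)} = 1$ ($p{\left(v \right)} = 2 - 1 = 1$)
$\frac{\frac{1}{34092} + c{\left(p{\left(-3 \right)} \right)}}{43843 + Q{\left(-96,199 \right)}} = \frac{\frac{1}{34092} + \left(50 + 1\right)}{43843 + \left(1 - -576\right)} = \frac{\frac{1}{34092} + 51}{43843 + \left(1 + 576\right)} = \frac{1738693}{34092 \left(43843 + 577\right)} = \frac{1738693}{34092 \cdot 44420} = \frac{1738693}{34092} \cdot \frac{1}{44420} = \frac{1738693}{1514366640}$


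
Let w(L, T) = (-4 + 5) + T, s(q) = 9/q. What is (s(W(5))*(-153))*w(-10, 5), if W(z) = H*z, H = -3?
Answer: 2754/5 ≈ 550.80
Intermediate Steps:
W(z) = -3*z
w(L, T) = 1 + T
(s(W(5))*(-153))*w(-10, 5) = ((9/((-3*5)))*(-153))*(1 + 5) = ((9/(-15))*(-153))*6 = ((9*(-1/15))*(-153))*6 = -⅗*(-153)*6 = (459/5)*6 = 2754/5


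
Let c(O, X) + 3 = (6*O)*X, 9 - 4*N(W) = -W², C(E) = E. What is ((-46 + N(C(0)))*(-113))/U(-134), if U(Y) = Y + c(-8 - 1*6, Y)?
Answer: 19775/44476 ≈ 0.44462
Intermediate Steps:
N(W) = 9/4 + W²/4 (N(W) = 9/4 - (-1)*W²/4 = 9/4 + W²/4)
c(O, X) = -3 + 6*O*X (c(O, X) = -3 + (6*O)*X = -3 + 6*O*X)
U(Y) = -3 - 83*Y (U(Y) = Y + (-3 + 6*(-8 - 1*6)*Y) = Y + (-3 + 6*(-8 - 6)*Y) = Y + (-3 + 6*(-14)*Y) = Y + (-3 - 84*Y) = -3 - 83*Y)
((-46 + N(C(0)))*(-113))/U(-134) = ((-46 + (9/4 + (¼)*0²))*(-113))/(-3 - 83*(-134)) = ((-46 + (9/4 + (¼)*0))*(-113))/(-3 + 11122) = ((-46 + (9/4 + 0))*(-113))/11119 = ((-46 + 9/4)*(-113))*(1/11119) = -175/4*(-113)*(1/11119) = (19775/4)*(1/11119) = 19775/44476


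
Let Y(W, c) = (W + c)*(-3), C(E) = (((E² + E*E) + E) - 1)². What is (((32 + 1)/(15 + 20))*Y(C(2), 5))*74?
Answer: -630036/35 ≈ -18001.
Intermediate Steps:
C(E) = (-1 + E + 2*E²)² (C(E) = (((E² + E²) + E) - 1)² = ((2*E² + E) - 1)² = ((E + 2*E²) - 1)² = (-1 + E + 2*E²)²)
Y(W, c) = -3*W - 3*c
(((32 + 1)/(15 + 20))*Y(C(2), 5))*74 = (((32 + 1)/(15 + 20))*(-3*(-1 + 2 + 2*2²)² - 3*5))*74 = ((33/35)*(-3*(-1 + 2 + 2*4)² - 15))*74 = ((33*(1/35))*(-3*(-1 + 2 + 8)² - 15))*74 = (33*(-3*9² - 15)/35)*74 = (33*(-3*81 - 15)/35)*74 = (33*(-243 - 15)/35)*74 = ((33/35)*(-258))*74 = -8514/35*74 = -630036/35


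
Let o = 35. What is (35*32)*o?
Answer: 39200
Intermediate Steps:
(35*32)*o = (35*32)*35 = 1120*35 = 39200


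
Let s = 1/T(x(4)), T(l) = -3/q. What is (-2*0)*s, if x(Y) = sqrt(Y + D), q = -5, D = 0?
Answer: 0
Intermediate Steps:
x(Y) = sqrt(Y) (x(Y) = sqrt(Y + 0) = sqrt(Y))
T(l) = 3/5 (T(l) = -3/(-5) = -3*(-1/5) = 3/5)
s = 5/3 (s = 1/(3/5) = 5/3 ≈ 1.6667)
(-2*0)*s = -2*0*(5/3) = 0*(5/3) = 0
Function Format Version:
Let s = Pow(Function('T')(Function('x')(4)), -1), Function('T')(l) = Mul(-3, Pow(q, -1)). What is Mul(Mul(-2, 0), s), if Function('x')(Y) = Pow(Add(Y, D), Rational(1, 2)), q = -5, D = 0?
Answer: 0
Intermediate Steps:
Function('x')(Y) = Pow(Y, Rational(1, 2)) (Function('x')(Y) = Pow(Add(Y, 0), Rational(1, 2)) = Pow(Y, Rational(1, 2)))
Function('T')(l) = Rational(3, 5) (Function('T')(l) = Mul(-3, Pow(-5, -1)) = Mul(-3, Rational(-1, 5)) = Rational(3, 5))
s = Rational(5, 3) (s = Pow(Rational(3, 5), -1) = Rational(5, 3) ≈ 1.6667)
Mul(Mul(-2, 0), s) = Mul(Mul(-2, 0), Rational(5, 3)) = Mul(0, Rational(5, 3)) = 0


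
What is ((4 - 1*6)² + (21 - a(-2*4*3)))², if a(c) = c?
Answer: 2401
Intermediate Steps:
((4 - 1*6)² + (21 - a(-2*4*3)))² = ((4 - 1*6)² + (21 - (-2*4)*3))² = ((4 - 6)² + (21 - (-8)*3))² = ((-2)² + (21 - 1*(-24)))² = (4 + (21 + 24))² = (4 + 45)² = 49² = 2401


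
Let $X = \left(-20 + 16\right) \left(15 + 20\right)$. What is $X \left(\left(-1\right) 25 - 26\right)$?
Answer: $7140$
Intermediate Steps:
$X = -140$ ($X = \left(-4\right) 35 = -140$)
$X \left(\left(-1\right) 25 - 26\right) = - 140 \left(\left(-1\right) 25 - 26\right) = - 140 \left(-25 - 26\right) = \left(-140\right) \left(-51\right) = 7140$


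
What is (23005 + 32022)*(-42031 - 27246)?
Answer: -3812105479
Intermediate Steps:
(23005 + 32022)*(-42031 - 27246) = 55027*(-69277) = -3812105479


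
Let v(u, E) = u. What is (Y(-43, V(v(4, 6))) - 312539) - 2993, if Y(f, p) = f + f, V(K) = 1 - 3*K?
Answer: -315618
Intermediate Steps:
Y(f, p) = 2*f
(Y(-43, V(v(4, 6))) - 312539) - 2993 = (2*(-43) - 312539) - 2993 = (-86 - 312539) - 2993 = -312625 - 2993 = -315618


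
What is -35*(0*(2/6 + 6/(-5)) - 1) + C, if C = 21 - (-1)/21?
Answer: 1177/21 ≈ 56.048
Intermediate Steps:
C = 442/21 (C = 21 - (-1)/21 = 21 - 1*(-1/21) = 21 + 1/21 = 442/21 ≈ 21.048)
-35*(0*(2/6 + 6/(-5)) - 1) + C = -35*(0*(2/6 + 6/(-5)) - 1) + 442/21 = -35*(0*(2*(⅙) + 6*(-⅕)) - 1) + 442/21 = -35*(0*(⅓ - 6/5) - 1) + 442/21 = -35*(0*(-13/15) - 1) + 442/21 = -35*(0 - 1) + 442/21 = -35*(-1) + 442/21 = 35 + 442/21 = 1177/21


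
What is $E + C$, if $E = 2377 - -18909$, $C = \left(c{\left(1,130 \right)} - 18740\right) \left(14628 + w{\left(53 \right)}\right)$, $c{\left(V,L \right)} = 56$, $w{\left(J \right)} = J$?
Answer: $-274278518$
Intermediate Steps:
$C = -274299804$ ($C = \left(56 - 18740\right) \left(14628 + 53\right) = \left(-18684\right) 14681 = -274299804$)
$E = 21286$ ($E = 2377 + 18909 = 21286$)
$E + C = 21286 - 274299804 = -274278518$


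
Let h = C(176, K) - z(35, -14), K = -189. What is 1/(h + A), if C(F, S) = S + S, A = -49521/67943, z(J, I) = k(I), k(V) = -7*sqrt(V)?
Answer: -1748307577425/665301285757439 - 32313758743*I*sqrt(14)/665301285757439 ≈ -0.0026278 - 0.00018173*I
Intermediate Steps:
z(J, I) = -7*sqrt(I)
A = -49521/67943 (A = -49521*1/67943 = -49521/67943 ≈ -0.72886)
C(F, S) = 2*S
h = -378 + 7*I*sqrt(14) (h = 2*(-189) - (-7)*sqrt(-14) = -378 - (-7)*I*sqrt(14) = -378 + 7*I*sqrt(14) ≈ -378.0 + 26.192*I)
1/(h + A) = 1/((-378 + 7*I*sqrt(14)) - 49521/67943) = 1/(-25731975/67943 + 7*I*sqrt(14))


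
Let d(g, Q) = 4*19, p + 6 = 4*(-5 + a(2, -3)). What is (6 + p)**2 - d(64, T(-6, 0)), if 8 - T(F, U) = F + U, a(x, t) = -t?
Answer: -12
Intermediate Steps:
p = -14 (p = -6 + 4*(-5 - 1*(-3)) = -6 + 4*(-5 + 3) = -6 + 4*(-2) = -6 - 8 = -14)
T(F, U) = 8 - F - U (T(F, U) = 8 - (F + U) = 8 + (-F - U) = 8 - F - U)
d(g, Q) = 76
(6 + p)**2 - d(64, T(-6, 0)) = (6 - 14)**2 - 1*76 = (-8)**2 - 76 = 64 - 76 = -12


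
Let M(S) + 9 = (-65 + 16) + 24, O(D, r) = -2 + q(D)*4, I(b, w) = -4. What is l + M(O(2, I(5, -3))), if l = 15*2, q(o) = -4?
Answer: -4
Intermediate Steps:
l = 30
O(D, r) = -18 (O(D, r) = -2 - 4*4 = -2 - 16 = -18)
M(S) = -34 (M(S) = -9 + ((-65 + 16) + 24) = -9 + (-49 + 24) = -9 - 25 = -34)
l + M(O(2, I(5, -3))) = 30 - 34 = -4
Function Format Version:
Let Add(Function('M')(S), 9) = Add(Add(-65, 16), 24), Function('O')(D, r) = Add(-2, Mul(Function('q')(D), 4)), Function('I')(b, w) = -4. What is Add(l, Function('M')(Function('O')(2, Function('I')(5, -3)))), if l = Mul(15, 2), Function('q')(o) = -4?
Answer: -4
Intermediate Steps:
l = 30
Function('O')(D, r) = -18 (Function('O')(D, r) = Add(-2, Mul(-4, 4)) = Add(-2, -16) = -18)
Function('M')(S) = -34 (Function('M')(S) = Add(-9, Add(Add(-65, 16), 24)) = Add(-9, Add(-49, 24)) = Add(-9, -25) = -34)
Add(l, Function('M')(Function('O')(2, Function('I')(5, -3)))) = Add(30, -34) = -4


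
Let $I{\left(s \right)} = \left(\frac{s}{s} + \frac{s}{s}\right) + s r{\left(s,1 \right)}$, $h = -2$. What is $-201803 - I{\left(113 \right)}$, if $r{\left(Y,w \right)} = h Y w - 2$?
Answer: $-176041$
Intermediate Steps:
$r{\left(Y,w \right)} = -2 - 2 Y w$ ($r{\left(Y,w \right)} = - 2 Y w - 2 = -2 - 2 Y w$)
$I{\left(s \right)} = 2 + s \left(-2 - 2 s\right)$ ($I{\left(s \right)} = \left(\frac{s}{s} + \frac{s}{s}\right) + s \left(-2 - 2 s 1\right) = \left(1 + 1\right) + s \left(-2 - 2 s\right) = 2 + s \left(-2 - 2 s\right)$)
$-201803 - I{\left(113 \right)} = -201803 - \left(2 - 226 - 2 \cdot 113^{2}\right) = -201803 - \left(2 - 226 - 25538\right) = -201803 - -25762 = -201803 + 25762 = -176041$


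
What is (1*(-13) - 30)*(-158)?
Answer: 6794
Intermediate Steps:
(1*(-13) - 30)*(-158) = (-13 - 30)*(-158) = -43*(-158) = 6794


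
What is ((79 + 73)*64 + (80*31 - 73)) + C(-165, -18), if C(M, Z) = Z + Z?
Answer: 12099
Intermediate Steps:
C(M, Z) = 2*Z
((79 + 73)*64 + (80*31 - 73)) + C(-165, -18) = ((79 + 73)*64 + (80*31 - 73)) + 2*(-18) = (152*64 + (2480 - 73)) - 36 = (9728 + 2407) - 36 = 12135 - 36 = 12099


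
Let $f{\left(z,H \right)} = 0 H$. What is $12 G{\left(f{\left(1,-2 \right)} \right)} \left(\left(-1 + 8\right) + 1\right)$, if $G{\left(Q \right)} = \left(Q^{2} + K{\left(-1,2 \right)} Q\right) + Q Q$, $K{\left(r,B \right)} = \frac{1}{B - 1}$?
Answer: $0$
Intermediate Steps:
$K{\left(r,B \right)} = \frac{1}{-1 + B}$
$f{\left(z,H \right)} = 0$
$G{\left(Q \right)} = Q + 2 Q^{2}$ ($G{\left(Q \right)} = \left(Q^{2} + \frac{Q}{-1 + 2}\right) + Q Q = \left(Q^{2} + \frac{Q}{1}\right) + Q^{2} = \left(Q^{2} + 1 Q\right) + Q^{2} = \left(Q^{2} + Q\right) + Q^{2} = \left(Q + Q^{2}\right) + Q^{2} = Q + 2 Q^{2}$)
$12 G{\left(f{\left(1,-2 \right)} \right)} \left(\left(-1 + 8\right) + 1\right) = 12 \cdot 0 \left(1 + 2 \cdot 0\right) \left(\left(-1 + 8\right) + 1\right) = 12 \cdot 0 \left(1 + 0\right) \left(7 + 1\right) = 12 \cdot 0 \cdot 1 \cdot 8 = 12 \cdot 0 \cdot 8 = 0 \cdot 8 = 0$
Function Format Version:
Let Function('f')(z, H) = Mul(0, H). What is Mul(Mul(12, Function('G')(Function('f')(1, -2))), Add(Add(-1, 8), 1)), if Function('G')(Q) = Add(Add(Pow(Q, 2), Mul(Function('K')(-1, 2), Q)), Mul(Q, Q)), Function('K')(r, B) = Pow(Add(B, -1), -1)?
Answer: 0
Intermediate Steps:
Function('K')(r, B) = Pow(Add(-1, B), -1)
Function('f')(z, H) = 0
Function('G')(Q) = Add(Q, Mul(2, Pow(Q, 2))) (Function('G')(Q) = Add(Add(Pow(Q, 2), Mul(Pow(Add(-1, 2), -1), Q)), Mul(Q, Q)) = Add(Add(Pow(Q, 2), Mul(Pow(1, -1), Q)), Pow(Q, 2)) = Add(Add(Pow(Q, 2), Mul(1, Q)), Pow(Q, 2)) = Add(Add(Pow(Q, 2), Q), Pow(Q, 2)) = Add(Add(Q, Pow(Q, 2)), Pow(Q, 2)) = Add(Q, Mul(2, Pow(Q, 2))))
Mul(Mul(12, Function('G')(Function('f')(1, -2))), Add(Add(-1, 8), 1)) = Mul(Mul(12, Mul(0, Add(1, Mul(2, 0)))), Add(Add(-1, 8), 1)) = Mul(Mul(12, Mul(0, Add(1, 0))), Add(7, 1)) = Mul(Mul(12, Mul(0, 1)), 8) = Mul(Mul(12, 0), 8) = Mul(0, 8) = 0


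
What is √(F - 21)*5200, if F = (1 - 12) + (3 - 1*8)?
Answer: 5200*I*√37 ≈ 31630.0*I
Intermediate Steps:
F = -16 (F = -11 + (3 - 8) = -11 - 5 = -16)
√(F - 21)*5200 = √(-16 - 21)*5200 = √(-37)*5200 = (I*√37)*5200 = 5200*I*√37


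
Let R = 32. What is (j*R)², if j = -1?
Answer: 1024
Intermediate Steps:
(j*R)² = (-1*32)² = (-32)² = 1024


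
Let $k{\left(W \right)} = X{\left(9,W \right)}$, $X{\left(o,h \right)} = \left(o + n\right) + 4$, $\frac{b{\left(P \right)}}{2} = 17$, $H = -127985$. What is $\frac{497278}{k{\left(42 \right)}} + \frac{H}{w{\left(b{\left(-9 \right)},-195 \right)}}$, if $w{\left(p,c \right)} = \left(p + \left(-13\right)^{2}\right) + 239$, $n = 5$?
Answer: $\frac{8365121}{306} \approx 27337.0$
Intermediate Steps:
$b{\left(P \right)} = 34$ ($b{\left(P \right)} = 2 \cdot 17 = 34$)
$X{\left(o,h \right)} = 9 + o$ ($X{\left(o,h \right)} = \left(o + 5\right) + 4 = \left(5 + o\right) + 4 = 9 + o$)
$k{\left(W \right)} = 18$ ($k{\left(W \right)} = 9 + 9 = 18$)
$w{\left(p,c \right)} = 408 + p$ ($w{\left(p,c \right)} = \left(p + 169\right) + 239 = \left(169 + p\right) + 239 = 408 + p$)
$\frac{497278}{k{\left(42 \right)}} + \frac{H}{w{\left(b{\left(-9 \right)},-195 \right)}} = \frac{497278}{18} - \frac{127985}{408 + 34} = 497278 \cdot \frac{1}{18} - \frac{127985}{442} = \frac{248639}{9} - \frac{9845}{34} = \frac{8365121}{306}$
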